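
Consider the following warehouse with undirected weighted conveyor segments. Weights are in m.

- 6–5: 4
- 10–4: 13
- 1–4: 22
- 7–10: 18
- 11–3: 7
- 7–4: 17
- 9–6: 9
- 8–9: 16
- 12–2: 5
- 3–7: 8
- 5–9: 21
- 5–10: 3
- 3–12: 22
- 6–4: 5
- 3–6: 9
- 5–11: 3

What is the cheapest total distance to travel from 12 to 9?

Running Dijkstra from 12:
12: 0
2: 5  (via 12)
3: 22  (via 12)
11: 29  (via 3)
7: 30  (via 3)
6: 31  (via 3)
5: 32  (via 11)
10: 35  (via 5)
4: 36  (via 6)
9: 40  (via 6)
Shortest route: 12 → 3 → 6 → 9 = 40 m.

40 m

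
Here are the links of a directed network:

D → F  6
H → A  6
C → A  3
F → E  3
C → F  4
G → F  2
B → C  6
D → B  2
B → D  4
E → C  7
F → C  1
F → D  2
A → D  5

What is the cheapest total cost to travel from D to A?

Settle nodes by increasing distance from D:
D: 0
B: 2  (via D)
F: 6  (via D)
C: 7  (via F)
E: 9  (via F)
A: 10  (via C)
Shortest route: D → F → C → A = 10.

10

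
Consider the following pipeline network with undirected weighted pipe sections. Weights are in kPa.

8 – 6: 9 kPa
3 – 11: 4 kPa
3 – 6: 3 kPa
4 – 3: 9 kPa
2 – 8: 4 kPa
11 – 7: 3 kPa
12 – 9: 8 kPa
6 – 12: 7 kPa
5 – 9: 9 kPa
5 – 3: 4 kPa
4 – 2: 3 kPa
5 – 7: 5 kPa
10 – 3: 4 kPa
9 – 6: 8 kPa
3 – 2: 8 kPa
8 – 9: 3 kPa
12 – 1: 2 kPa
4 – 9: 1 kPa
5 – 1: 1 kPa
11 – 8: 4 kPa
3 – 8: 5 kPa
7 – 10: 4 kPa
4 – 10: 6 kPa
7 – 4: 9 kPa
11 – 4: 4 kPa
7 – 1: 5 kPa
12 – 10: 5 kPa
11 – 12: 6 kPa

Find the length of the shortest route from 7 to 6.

Shortest distances from 7:
7: 0
11: 3  (via 7)
10: 4  (via 7)
1: 5  (via 7)
5: 5  (via 7)
3: 7  (via 11)
4: 7  (via 11)
8: 7  (via 11)
12: 7  (via 1)
9: 8  (via 4)
2: 10  (via 4)
6: 10  (via 3)
Shortest route: 7–11–3–6 = 10 kPa.

10 kPa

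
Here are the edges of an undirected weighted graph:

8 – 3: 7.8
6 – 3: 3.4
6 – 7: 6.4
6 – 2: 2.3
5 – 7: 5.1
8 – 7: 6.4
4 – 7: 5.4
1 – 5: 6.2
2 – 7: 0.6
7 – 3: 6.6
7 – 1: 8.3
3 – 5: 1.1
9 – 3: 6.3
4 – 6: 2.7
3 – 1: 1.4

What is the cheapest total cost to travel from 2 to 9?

12

Settle nodes by increasing distance from 2:
2: 0
7: 0.6  (via 2)
6: 2.3  (via 2)
4: 5  (via 6)
3: 5.7  (via 6)
5: 5.7  (via 7)
8: 7  (via 7)
1: 7.1  (via 3)
9: 12  (via 3)
Shortest route: 2 → 6 → 3 → 9 = 12.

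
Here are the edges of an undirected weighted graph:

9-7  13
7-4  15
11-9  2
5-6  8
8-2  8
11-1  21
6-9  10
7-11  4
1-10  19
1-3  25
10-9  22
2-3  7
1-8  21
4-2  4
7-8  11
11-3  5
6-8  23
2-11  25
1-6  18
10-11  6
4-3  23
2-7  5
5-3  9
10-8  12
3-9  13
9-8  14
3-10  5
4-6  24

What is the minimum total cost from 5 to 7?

Candidate routes:
5–3–11–7: 9+5+4 = 18
5–3–2–7: 9+7+5 = 21
The minimum is 18 via 5–3–11–7.

18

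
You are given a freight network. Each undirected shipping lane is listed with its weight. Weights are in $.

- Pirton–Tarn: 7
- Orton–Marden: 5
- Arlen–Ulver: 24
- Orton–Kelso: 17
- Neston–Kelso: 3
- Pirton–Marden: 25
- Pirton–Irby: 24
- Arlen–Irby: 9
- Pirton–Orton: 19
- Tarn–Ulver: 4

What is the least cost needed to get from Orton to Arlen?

$52

Running Dijkstra from Orton:
Orton: 0
Marden: 5  (via Orton)
Kelso: 17  (via Orton)
Pirton: 19  (via Orton)
Neston: 20  (via Kelso)
Tarn: 26  (via Pirton)
Ulver: 30  (via Tarn)
Irby: 43  (via Pirton)
Arlen: 52  (via Irby)
Shortest route: Orton → Pirton → Irby → Arlen = $52.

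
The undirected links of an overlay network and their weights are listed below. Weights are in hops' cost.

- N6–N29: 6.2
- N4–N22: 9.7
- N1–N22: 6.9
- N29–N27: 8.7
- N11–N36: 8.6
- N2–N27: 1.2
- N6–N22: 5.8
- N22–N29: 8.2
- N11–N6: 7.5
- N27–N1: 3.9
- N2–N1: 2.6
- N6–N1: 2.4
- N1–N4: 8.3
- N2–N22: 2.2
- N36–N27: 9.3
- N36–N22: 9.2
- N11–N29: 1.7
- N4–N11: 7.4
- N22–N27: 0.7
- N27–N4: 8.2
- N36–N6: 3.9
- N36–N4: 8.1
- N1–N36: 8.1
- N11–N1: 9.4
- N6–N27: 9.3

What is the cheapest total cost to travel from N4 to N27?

Settle nodes by increasing distance from N4:
N4: 0
N11: 7.4  (via N4)
N36: 8.1  (via N4)
N27: 8.2  (via N4)
Shortest route: N4–N27 = 8.2 hops' cost.

8.2 hops' cost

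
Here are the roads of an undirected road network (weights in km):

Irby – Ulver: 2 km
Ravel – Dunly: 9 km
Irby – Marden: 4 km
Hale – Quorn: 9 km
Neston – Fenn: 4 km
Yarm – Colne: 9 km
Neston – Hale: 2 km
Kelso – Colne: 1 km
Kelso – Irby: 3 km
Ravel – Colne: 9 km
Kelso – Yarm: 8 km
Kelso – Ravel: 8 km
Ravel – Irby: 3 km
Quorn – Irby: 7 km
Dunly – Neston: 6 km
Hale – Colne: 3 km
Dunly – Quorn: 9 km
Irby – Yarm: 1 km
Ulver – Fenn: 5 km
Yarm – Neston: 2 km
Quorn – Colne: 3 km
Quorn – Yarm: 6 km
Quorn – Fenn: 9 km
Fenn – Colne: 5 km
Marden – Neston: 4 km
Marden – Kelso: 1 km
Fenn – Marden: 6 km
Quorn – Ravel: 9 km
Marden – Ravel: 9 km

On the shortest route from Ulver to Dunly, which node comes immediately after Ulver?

Enumerating some paths:
Ulver → Irby → Kelso → Marden → Neston → Dunly: 2+3+1+4+6 = 16
Ulver → Irby → Ravel → Dunly: 2+3+9 = 14
Ulver → Fenn → Neston → Dunly: 5+4+6 = 15
Ulver → Irby → Yarm → Neston → Dunly: 2+1+2+6 = 11
The minimum is 11 km via Ulver → Irby → Yarm → Neston → Dunly.
So from Ulver the first move is to Irby.

Irby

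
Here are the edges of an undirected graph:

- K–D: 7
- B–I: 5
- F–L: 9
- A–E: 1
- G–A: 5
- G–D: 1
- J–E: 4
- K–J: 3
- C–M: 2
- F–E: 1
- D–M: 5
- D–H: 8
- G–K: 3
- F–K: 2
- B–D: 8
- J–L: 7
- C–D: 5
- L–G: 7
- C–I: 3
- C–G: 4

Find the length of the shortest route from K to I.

Enumerating some paths:
K → G → D → C → I: 3+1+5+3 = 12
K → G → C → I: 3+4+3 = 10
Cheapest is K → G → C → I at 10.

10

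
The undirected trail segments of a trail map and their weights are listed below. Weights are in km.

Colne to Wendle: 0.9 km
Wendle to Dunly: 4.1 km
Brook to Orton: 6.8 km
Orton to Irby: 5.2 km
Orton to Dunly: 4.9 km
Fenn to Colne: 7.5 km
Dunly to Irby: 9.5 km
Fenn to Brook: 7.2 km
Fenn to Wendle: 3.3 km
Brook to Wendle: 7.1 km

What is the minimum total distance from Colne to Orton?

Running Dijkstra from Colne:
Colne: 0
Wendle: 0.9  (via Colne)
Fenn: 4.2  (via Wendle)
Dunly: 5  (via Wendle)
Brook: 8  (via Wendle)
Orton: 9.9  (via Dunly)
Shortest route: Colne–Wendle–Dunly–Orton = 9.9 km.

9.9 km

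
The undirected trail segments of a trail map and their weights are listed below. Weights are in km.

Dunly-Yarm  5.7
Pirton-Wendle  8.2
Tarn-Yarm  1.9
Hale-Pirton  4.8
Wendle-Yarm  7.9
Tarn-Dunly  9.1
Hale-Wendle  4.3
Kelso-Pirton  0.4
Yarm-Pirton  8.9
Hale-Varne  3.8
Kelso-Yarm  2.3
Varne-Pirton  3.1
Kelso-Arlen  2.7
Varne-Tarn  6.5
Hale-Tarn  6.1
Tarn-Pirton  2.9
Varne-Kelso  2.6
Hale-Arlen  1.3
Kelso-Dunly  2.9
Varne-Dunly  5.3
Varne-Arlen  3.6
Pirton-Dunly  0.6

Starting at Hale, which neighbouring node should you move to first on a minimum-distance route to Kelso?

Enumerating some paths:
Hale–Pirton–Kelso: 4.8+0.4 = 5.2
Hale–Arlen–Kelso: 1.3+2.7 = 4
The minimum is 4 km via Hale–Arlen–Kelso.
So from Hale the first move is to Arlen.

Arlen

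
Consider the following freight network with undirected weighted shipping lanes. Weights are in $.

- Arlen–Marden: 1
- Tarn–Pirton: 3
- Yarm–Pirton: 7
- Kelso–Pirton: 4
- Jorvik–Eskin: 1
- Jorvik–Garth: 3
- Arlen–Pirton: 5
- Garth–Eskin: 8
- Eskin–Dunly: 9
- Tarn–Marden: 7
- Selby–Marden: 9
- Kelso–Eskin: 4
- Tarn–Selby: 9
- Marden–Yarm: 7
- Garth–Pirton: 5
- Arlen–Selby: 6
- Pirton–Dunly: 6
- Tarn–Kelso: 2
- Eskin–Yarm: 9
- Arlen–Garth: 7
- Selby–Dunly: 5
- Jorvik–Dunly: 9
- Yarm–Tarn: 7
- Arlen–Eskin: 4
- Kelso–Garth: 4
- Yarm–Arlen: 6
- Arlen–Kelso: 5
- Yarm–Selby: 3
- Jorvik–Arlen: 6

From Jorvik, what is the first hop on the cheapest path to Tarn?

Enumerating some paths:
Jorvik–Eskin–Arlen–Kelso–Tarn: 1+4+5+2 = 12
Jorvik–Eskin–Kelso–Tarn: 1+4+2 = 7
Jorvik–Garth–Kelso–Tarn: 3+4+2 = 9
Jorvik–Garth–Pirton–Tarn: 3+5+3 = 11
Cheapest is Jorvik–Eskin–Kelso–Tarn at $7.
So from Jorvik the first move is to Eskin.

Eskin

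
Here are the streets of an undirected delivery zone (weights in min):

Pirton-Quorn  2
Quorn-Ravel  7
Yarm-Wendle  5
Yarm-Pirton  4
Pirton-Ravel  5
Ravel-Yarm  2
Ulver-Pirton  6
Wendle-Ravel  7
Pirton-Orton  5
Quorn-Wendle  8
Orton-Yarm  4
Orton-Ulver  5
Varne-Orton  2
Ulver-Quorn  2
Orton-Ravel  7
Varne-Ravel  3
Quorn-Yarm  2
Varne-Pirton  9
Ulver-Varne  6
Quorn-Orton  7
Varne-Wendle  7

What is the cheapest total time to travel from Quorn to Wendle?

7 min

Compare a few routes:
Quorn–Wendle: 8 = 8
Quorn–Pirton–Yarm–Wendle: 2+4+5 = 11
Quorn–Yarm–Wendle: 2+5 = 7
Cheapest is Quorn–Yarm–Wendle at 7 min.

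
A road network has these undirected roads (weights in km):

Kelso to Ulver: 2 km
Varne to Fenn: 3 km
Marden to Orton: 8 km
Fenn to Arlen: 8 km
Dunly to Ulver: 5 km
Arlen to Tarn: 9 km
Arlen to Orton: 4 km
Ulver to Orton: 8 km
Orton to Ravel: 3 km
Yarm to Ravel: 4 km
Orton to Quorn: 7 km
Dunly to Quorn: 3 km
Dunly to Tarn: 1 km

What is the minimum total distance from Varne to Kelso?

Compare a few routes:
Varne - Fenn - Arlen - Orton - Ulver - Kelso: 3+8+4+8+2 = 25
Varne - Fenn - Arlen - Tarn - Dunly - Ulver - Kelso: 3+8+9+1+5+2 = 28
Cheapest is Varne - Fenn - Arlen - Orton - Ulver - Kelso at 25 km.

25 km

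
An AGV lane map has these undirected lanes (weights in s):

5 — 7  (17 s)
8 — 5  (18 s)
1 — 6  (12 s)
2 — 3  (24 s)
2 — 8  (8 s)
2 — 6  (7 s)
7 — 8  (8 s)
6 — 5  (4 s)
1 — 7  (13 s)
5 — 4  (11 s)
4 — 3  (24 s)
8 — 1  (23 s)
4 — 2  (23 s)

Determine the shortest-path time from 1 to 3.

43 s

Candidate routes:
1 - 6 - 2 - 3: 12+7+24 = 43
1 - 7 - 8 - 2 - 3: 13+8+8+24 = 53
1 - 6 - 5 - 4 - 3: 12+4+11+24 = 51
Cheapest is 1 - 6 - 2 - 3 at 43 s.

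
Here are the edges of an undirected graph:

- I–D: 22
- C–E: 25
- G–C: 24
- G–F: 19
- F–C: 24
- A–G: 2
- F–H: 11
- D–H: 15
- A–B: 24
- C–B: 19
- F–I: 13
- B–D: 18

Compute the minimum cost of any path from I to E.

62

Candidate routes:
I–D–B–C–E: 22+18+19+25 = 84
I–D–H–F–C–E: 22+15+11+24+25 = 97
I–F–G–C–E: 13+19+24+25 = 81
I–F–C–E: 13+24+25 = 62
The minimum is 62 via I–F–C–E.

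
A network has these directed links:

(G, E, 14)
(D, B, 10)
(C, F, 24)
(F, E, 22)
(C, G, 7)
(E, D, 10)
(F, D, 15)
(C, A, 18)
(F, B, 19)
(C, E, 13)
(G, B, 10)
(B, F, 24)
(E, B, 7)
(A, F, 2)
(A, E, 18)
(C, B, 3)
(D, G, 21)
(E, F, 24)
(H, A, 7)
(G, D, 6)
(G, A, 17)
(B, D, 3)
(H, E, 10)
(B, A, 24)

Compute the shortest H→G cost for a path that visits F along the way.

Best H to F: H–A–F costing 9
Best F to G: F–D–G costing 36
Total via F: 9 + 36 = 45.

45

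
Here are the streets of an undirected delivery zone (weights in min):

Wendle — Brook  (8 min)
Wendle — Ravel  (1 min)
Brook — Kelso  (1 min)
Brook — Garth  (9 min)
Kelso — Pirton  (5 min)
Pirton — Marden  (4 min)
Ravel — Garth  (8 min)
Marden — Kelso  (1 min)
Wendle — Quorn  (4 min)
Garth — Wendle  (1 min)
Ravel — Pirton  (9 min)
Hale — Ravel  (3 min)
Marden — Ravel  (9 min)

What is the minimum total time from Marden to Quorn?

14 min

Settle nodes by increasing distance from Marden:
Marden: 0
Kelso: 1  (via Marden)
Brook: 2  (via Kelso)
Pirton: 4  (via Marden)
Ravel: 9  (via Marden)
Wendle: 10  (via Brook)
Garth: 11  (via Brook)
Hale: 12  (via Ravel)
Quorn: 14  (via Wendle)
Shortest route: Marden–Kelso–Brook–Wendle–Quorn = 14 min.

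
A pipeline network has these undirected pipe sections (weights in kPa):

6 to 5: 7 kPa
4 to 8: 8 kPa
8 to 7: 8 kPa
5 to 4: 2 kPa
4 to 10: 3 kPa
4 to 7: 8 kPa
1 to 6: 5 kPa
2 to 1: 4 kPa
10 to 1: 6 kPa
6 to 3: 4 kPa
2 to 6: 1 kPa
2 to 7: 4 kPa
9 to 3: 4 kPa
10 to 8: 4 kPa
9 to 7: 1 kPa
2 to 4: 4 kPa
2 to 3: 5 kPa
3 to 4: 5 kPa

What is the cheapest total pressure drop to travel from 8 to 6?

12 kPa

Running Dijkstra from 8:
8: 0
10: 4  (via 8)
4: 7  (via 10)
7: 8  (via 8)
5: 9  (via 4)
9: 9  (via 7)
1: 10  (via 10)
2: 11  (via 4)
3: 12  (via 4)
6: 12  (via 2)
Shortest route: 8–10–4–2–6 = 12 kPa.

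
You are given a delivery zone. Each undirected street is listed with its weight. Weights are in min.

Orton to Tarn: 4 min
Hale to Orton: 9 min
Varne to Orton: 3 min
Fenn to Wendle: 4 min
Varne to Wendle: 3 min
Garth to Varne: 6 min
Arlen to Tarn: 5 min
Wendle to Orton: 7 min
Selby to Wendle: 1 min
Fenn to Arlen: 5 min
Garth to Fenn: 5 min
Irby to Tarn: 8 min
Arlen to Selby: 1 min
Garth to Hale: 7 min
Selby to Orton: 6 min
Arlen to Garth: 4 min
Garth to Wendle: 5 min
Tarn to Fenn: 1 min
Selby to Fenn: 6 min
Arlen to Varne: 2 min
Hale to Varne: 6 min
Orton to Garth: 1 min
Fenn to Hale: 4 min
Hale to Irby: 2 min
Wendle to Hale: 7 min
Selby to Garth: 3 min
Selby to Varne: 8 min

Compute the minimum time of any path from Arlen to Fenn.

5 min

Running Dijkstra from Arlen:
Arlen: 0
Selby: 1  (via Arlen)
Varne: 2  (via Arlen)
Wendle: 2  (via Selby)
Garth: 4  (via Arlen)
Tarn: 5  (via Arlen)
Fenn: 5  (via Arlen)
Shortest route: Arlen–Fenn = 5 min.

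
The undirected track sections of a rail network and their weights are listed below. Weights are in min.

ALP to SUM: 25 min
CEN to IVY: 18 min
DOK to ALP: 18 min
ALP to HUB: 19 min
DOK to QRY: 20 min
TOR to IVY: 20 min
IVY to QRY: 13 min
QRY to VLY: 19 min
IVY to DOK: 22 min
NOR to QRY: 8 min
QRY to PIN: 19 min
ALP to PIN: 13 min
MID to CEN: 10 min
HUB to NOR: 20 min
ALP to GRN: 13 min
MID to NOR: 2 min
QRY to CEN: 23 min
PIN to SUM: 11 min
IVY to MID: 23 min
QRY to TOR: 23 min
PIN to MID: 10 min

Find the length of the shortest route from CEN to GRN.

46 min

Candidate routes:
CEN–QRY–PIN–ALP–GRN: 23+19+13+13 = 68
CEN–MID–NOR–HUB–ALP–GRN: 10+2+20+19+13 = 64
CEN–MID–PIN–ALP–GRN: 10+10+13+13 = 46
CEN–MID–NOR–QRY–PIN–ALP–GRN: 10+2+8+19+13+13 = 65
The minimum is 46 min via CEN–MID–PIN–ALP–GRN.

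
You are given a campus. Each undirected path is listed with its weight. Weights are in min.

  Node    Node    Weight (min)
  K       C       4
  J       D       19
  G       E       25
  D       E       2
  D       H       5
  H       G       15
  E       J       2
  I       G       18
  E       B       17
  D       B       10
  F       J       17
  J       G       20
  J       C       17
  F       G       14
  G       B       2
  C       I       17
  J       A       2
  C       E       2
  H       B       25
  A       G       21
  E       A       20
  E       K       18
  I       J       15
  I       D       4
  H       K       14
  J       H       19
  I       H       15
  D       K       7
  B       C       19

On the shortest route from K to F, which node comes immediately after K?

Enumerating some paths:
K–D–B–G–F: 7+10+2+14 = 33
K–D–E–J–F: 7+2+2+17 = 28
K–C–E–J–F: 4+2+2+17 = 25
The minimum is 25 min via K–C–E–J–F.
So from K the first move is to C.

C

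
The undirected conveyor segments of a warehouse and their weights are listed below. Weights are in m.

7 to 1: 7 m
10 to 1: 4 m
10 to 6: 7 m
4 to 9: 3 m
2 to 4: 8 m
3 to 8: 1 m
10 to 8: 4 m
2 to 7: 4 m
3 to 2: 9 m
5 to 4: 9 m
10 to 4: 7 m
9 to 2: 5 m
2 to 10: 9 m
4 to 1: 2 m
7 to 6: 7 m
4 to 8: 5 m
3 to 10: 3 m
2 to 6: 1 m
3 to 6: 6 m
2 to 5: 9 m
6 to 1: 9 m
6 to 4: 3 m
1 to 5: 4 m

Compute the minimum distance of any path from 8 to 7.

Enumerating some paths:
8 → 3 → 6 → 7: 1+6+7 = 14
8 → 3 → 2 → 7: 1+9+4 = 14
8 → 3 → 6 → 2 → 7: 1+6+1+4 = 12
8 → 4 → 6 → 2 → 7: 5+3+1+4 = 13
The minimum is 12 m via 8 → 3 → 6 → 2 → 7.

12 m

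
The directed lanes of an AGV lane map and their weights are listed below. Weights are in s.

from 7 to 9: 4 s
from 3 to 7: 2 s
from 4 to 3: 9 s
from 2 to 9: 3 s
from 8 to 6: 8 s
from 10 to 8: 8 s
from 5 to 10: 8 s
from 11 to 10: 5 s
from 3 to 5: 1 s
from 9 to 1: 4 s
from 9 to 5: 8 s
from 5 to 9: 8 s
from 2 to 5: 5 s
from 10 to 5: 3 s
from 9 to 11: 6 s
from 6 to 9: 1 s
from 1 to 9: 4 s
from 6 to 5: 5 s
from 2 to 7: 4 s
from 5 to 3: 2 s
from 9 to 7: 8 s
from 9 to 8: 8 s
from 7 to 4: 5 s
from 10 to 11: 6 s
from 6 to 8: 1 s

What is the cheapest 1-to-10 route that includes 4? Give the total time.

35 s

Best 1 to 4: 1–9–7–4 costing 17
Shortest 4→10: 4–3–5–10 = 18
Total via 4: 17 + 18 = 35 s.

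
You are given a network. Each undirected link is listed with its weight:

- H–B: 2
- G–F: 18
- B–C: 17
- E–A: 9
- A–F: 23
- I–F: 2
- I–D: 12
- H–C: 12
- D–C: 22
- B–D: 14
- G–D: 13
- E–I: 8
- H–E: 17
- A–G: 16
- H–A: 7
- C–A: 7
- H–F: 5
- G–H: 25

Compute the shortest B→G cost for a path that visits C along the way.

Shortest B→C: B–H–C = 14
Shortest C→G: C–A–G = 23
Total via C: 14 + 23 = 37.

37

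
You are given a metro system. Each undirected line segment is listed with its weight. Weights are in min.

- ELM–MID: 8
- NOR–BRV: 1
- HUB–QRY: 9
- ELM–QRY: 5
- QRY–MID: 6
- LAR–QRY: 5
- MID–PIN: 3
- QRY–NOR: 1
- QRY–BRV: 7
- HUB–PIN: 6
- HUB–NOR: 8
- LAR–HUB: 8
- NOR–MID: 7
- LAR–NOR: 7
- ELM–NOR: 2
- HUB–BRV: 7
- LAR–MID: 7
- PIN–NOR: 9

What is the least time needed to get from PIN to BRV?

Shortest distances from PIN:
PIN: 0
MID: 3  (via PIN)
HUB: 6  (via PIN)
NOR: 9  (via PIN)
QRY: 9  (via MID)
LAR: 10  (via MID)
BRV: 10  (via NOR)
Shortest route: PIN–NOR–BRV = 10 min.

10 min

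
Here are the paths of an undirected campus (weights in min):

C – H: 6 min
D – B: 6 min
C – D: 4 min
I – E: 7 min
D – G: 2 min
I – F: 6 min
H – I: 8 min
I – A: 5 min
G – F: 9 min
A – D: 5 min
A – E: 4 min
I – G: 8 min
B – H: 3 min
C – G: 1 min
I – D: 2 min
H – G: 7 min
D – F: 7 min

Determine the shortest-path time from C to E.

12 min

Settle nodes by increasing distance from C:
C: 0
G: 1  (via C)
D: 3  (via G)
I: 5  (via D)
H: 6  (via C)
A: 8  (via D)
B: 9  (via D)
F: 10  (via G)
E: 12  (via I)
Shortest route: C–G–D–I–E = 12 min.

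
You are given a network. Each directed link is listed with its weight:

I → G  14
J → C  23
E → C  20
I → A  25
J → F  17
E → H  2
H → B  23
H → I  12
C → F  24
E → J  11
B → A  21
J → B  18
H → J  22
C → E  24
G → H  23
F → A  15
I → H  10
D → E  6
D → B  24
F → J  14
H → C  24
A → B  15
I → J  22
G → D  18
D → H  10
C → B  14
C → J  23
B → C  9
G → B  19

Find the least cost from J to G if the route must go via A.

108

Best J to A: J–F–A costing 32
Shortest A→G: A–B–C–E–H–I–G = 76
Total via A: 32 + 76 = 108.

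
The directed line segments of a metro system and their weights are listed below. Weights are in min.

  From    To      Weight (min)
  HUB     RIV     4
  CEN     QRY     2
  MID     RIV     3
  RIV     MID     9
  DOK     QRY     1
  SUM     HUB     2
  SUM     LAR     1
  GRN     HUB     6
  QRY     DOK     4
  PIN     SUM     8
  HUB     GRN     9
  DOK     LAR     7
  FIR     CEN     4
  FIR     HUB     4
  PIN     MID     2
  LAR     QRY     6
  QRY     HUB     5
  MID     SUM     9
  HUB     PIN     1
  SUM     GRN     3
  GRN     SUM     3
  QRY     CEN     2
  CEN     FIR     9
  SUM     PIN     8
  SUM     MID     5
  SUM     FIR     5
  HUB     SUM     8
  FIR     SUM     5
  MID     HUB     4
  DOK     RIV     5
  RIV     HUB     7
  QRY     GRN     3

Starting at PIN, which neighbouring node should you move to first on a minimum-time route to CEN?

SUM

Compare a few routes:
PIN–SUM–FIR–CEN: 8+5+4 = 17
PIN–MID–SUM–LAR–QRY–CEN: 2+9+1+6+2 = 20
PIN–MID–SUM–FIR–CEN: 2+9+5+4 = 20
Cheapest is PIN–SUM–FIR–CEN at 17 min.
So from PIN the first move is to SUM.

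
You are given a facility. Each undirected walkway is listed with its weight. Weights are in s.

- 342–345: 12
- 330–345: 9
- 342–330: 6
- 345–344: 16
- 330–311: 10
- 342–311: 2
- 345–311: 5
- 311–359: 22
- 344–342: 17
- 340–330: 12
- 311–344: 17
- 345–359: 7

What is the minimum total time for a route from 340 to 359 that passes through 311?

32 s

Best 340 to 311: 340 → 330 → 342 → 311 costing 20
Shortest 311→359: 311 → 345 → 359 = 12
Total via 311: 20 + 12 = 32 s.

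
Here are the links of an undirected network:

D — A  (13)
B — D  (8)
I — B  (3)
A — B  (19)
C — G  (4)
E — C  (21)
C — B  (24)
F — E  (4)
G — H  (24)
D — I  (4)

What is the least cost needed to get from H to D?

Shortest distances from H:
H: 0
G: 24  (via H)
C: 28  (via G)
E: 49  (via C)
B: 52  (via C)
F: 53  (via E)
I: 55  (via B)
D: 59  (via I)
Shortest route: H → G → C → B → I → D = 59.

59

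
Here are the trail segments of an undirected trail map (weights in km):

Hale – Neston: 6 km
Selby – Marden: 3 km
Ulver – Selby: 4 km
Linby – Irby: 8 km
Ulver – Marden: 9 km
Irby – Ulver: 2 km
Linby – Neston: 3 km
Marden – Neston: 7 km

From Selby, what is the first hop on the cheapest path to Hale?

Enumerating some paths:
Selby → Ulver → Irby → Linby → Neston → Hale: 4+2+8+3+6 = 23
Selby → Marden → Neston → Hale: 3+7+6 = 16
The minimum is 16 km via Selby → Marden → Neston → Hale.
So from Selby the first move is to Marden.

Marden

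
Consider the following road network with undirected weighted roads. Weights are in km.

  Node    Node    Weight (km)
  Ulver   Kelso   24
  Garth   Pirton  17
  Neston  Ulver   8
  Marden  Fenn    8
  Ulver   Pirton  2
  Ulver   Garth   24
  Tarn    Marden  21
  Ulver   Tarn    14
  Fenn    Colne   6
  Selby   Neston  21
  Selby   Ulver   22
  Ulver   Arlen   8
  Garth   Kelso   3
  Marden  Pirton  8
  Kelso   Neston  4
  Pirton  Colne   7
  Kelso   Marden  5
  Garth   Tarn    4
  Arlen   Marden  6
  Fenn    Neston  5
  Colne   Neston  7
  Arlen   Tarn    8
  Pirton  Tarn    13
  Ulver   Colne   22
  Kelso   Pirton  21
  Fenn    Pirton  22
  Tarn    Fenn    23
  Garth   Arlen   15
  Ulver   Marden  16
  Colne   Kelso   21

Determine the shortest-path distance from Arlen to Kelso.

Shortest distances from Arlen:
Arlen: 0
Marden: 6  (via Arlen)
Tarn: 8  (via Arlen)
Ulver: 8  (via Arlen)
Pirton: 10  (via Ulver)
Kelso: 11  (via Marden)
Shortest route: Arlen → Marden → Kelso = 11 km.

11 km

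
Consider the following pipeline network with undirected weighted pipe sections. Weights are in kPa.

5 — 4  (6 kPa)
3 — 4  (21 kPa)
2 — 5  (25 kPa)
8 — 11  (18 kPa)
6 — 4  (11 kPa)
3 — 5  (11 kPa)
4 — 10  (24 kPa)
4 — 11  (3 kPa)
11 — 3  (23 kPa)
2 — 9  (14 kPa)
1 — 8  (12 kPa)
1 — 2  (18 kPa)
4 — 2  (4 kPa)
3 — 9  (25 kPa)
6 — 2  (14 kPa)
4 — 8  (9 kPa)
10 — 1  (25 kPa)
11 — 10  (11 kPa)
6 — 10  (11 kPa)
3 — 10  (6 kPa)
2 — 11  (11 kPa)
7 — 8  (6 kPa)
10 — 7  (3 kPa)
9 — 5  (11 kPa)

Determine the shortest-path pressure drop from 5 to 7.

20 kPa

Settle nodes by increasing distance from 5:
5: 0
4: 6  (via 5)
11: 9  (via 4)
2: 10  (via 4)
3: 11  (via 5)
9: 11  (via 5)
8: 15  (via 4)
6: 17  (via 4)
10: 17  (via 3)
7: 20  (via 10)
Shortest route: 5–3–10–7 = 20 kPa.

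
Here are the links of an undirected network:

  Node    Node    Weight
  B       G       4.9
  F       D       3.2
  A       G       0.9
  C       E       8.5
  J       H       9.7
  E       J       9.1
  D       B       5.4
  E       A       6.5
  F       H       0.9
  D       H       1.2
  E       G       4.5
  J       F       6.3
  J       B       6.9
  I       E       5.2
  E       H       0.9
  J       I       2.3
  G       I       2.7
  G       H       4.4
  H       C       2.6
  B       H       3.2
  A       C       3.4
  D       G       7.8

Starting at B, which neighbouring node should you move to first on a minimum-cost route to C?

H

Compare a few routes:
B–H–C: 3.2+2.6 = 5.8
B–G–H–C: 4.9+4.4+2.6 = 11.9
B–G–A–C: 4.9+0.9+3.4 = 9.2
B–D–H–C: 5.4+1.2+2.6 = 9.2
Cheapest is B–H–C at 5.8.
So from B the first move is to H.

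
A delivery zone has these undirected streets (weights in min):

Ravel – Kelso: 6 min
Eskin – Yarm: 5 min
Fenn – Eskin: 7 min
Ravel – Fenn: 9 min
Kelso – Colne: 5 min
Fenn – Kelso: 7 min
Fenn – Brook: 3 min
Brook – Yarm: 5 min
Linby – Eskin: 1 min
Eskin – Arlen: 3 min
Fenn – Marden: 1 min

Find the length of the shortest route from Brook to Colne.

15 min

Compare a few routes:
Brook–Yarm–Eskin–Fenn–Ravel–Kelso–Colne: 5+5+7+9+6+5 = 37
Brook–Yarm–Eskin–Fenn–Kelso–Colne: 5+5+7+7+5 = 29
Brook–Fenn–Ravel–Kelso–Colne: 3+9+6+5 = 23
Brook–Fenn–Kelso–Colne: 3+7+5 = 15
The minimum is 15 min via Brook–Fenn–Kelso–Colne.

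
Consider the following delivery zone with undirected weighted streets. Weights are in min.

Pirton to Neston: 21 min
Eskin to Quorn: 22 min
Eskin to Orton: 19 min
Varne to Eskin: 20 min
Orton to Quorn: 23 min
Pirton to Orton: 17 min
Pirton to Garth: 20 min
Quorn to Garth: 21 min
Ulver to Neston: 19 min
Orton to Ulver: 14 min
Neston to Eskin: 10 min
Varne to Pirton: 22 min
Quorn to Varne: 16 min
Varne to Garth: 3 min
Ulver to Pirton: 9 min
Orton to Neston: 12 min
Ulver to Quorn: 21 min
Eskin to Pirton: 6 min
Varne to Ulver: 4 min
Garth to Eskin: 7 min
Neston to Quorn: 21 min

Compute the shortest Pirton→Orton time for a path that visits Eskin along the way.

25 min

Shortest Pirton→Eskin: Pirton–Eskin = 6
Shortest Eskin→Orton: Eskin–Orton = 19
Total via Eskin: 6 + 19 = 25 min.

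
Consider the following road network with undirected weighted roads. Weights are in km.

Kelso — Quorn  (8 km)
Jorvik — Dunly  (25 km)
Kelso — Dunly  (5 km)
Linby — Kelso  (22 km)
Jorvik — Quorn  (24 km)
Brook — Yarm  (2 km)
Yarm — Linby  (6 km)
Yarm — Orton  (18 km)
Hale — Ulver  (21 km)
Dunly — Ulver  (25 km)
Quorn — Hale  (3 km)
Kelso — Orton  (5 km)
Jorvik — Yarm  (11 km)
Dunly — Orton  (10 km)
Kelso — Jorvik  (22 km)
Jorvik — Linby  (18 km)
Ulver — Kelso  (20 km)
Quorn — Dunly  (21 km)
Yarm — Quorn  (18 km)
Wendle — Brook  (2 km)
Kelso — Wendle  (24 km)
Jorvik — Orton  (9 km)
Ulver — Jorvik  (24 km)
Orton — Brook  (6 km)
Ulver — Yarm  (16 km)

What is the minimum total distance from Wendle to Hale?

24 km

Compare a few routes:
Wendle - Brook - Orton - Kelso - Quorn - Hale: 2+6+5+8+3 = 24
Wendle - Brook - Orton - Dunly - Kelso - Quorn - Hale: 2+6+10+5+8+3 = 34
Wendle - Brook - Yarm - Quorn - Hale: 2+2+18+3 = 25
Cheapest is Wendle - Brook - Orton - Kelso - Quorn - Hale at 24 km.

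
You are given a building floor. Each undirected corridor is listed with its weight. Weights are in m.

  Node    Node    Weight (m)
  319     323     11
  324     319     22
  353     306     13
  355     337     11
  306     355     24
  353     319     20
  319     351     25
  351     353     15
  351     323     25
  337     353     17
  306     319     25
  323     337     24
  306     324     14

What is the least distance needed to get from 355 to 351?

Shortest distances from 355:
355: 0
337: 11  (via 355)
306: 24  (via 355)
353: 28  (via 337)
323: 35  (via 337)
324: 38  (via 306)
351: 43  (via 353)
Shortest route: 355–337–353–351 = 43 m.

43 m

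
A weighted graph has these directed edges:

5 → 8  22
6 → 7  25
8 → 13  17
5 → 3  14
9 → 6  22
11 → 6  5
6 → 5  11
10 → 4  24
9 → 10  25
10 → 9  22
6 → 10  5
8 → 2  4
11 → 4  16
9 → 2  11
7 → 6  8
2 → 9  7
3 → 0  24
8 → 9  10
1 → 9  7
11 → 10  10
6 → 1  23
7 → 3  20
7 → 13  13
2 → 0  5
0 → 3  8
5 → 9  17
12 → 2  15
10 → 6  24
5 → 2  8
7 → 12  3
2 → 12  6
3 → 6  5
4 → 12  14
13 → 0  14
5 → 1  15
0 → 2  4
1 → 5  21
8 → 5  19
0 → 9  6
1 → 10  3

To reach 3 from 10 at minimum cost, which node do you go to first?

Compare a few routes:
10 - 4 - 12 - 2 - 0 - 3: 24+14+15+5+8 = 66
10 - 6 - 5 - 3: 24+11+14 = 49
10 - 6 - 5 - 2 - 0 - 3: 24+11+8+5+8 = 56
10 - 9 - 2 - 0 - 3: 22+11+5+8 = 46
The minimum is 46 via 10 - 9 - 2 - 0 - 3.
So from 10 the first move is to 9.

9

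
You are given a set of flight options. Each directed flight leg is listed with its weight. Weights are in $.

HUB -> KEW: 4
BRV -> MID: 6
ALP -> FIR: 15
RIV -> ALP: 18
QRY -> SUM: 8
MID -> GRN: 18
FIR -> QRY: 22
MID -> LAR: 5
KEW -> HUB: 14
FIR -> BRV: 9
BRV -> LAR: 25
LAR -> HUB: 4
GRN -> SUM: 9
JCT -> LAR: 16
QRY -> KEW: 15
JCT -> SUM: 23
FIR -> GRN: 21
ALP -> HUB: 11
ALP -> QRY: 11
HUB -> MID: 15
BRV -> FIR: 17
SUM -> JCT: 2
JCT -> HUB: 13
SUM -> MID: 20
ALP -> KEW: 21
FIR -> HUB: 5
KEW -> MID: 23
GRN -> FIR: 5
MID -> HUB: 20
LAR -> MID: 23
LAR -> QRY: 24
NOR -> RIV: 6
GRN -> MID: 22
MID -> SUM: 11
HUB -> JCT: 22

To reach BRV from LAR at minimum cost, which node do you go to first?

Compare a few routes:
LAR → HUB → MID → GRN → FIR → BRV: 4+15+18+5+9 = 51
LAR → MID → GRN → FIR → BRV: 23+18+5+9 = 55
Cheapest is LAR → HUB → MID → GRN → FIR → BRV at $51.
So from LAR the first move is to HUB.

HUB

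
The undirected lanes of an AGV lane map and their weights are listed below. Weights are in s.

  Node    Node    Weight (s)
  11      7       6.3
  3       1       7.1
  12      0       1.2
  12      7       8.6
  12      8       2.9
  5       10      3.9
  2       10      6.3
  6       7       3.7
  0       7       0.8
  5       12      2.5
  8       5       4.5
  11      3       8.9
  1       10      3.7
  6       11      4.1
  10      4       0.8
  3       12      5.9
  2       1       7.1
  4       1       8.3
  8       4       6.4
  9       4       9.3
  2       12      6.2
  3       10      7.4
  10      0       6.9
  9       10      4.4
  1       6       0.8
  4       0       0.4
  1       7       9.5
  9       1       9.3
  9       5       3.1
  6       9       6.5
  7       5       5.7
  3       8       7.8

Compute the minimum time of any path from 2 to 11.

12 s

Running Dijkstra from 2:
2: 0
12: 6.2  (via 2)
10: 6.3  (via 2)
1: 7.1  (via 2)
4: 7.1  (via 10)
0: 7.4  (via 12)
6: 7.9  (via 1)
7: 8.2  (via 0)
5: 8.7  (via 12)
8: 9.1  (via 12)
9: 10.7  (via 10)
11: 12  (via 6)
Shortest route: 2 → 1 → 6 → 11 = 12 s.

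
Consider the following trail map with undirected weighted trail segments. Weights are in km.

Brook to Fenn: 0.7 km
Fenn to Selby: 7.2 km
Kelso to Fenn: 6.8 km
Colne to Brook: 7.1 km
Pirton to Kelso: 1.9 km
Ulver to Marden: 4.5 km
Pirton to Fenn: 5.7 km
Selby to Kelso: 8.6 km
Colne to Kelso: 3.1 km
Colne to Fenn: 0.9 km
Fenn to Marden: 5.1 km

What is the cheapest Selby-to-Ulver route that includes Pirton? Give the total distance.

25.8 km

Best Selby to Pirton: Selby → Kelso → Pirton costing 10.5
Best Pirton to Ulver: Pirton → Fenn → Marden → Ulver costing 15.3
Total via Pirton: 10.5 + 15.3 = 25.8 km.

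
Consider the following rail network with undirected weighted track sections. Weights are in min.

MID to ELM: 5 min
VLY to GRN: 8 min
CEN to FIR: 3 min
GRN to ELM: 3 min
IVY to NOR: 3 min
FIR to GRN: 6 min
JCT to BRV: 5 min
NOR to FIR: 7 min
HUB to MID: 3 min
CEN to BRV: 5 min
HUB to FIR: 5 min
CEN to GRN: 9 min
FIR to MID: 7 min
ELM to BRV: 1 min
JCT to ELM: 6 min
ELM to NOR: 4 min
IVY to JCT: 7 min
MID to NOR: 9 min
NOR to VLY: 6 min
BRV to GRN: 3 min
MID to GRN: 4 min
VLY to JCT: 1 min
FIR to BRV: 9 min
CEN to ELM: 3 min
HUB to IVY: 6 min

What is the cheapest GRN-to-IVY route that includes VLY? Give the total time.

16 min

Shortest GRN→VLY: GRN–VLY = 8
Shortest VLY→IVY: VLY–JCT–IVY = 8
Total via VLY: 8 + 8 = 16 min.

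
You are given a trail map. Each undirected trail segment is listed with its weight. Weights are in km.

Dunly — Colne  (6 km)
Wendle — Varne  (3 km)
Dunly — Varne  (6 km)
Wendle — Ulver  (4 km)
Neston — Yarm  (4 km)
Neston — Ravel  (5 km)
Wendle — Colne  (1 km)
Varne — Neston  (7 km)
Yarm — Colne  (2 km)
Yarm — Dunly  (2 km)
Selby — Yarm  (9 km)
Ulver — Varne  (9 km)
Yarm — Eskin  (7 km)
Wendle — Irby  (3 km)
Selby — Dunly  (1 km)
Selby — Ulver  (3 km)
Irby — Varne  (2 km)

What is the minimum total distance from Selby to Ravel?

12 km

Running Dijkstra from Selby:
Selby: 0
Dunly: 1  (via Selby)
Ulver: 3  (via Selby)
Yarm: 3  (via Dunly)
Colne: 5  (via Yarm)
Wendle: 6  (via Colne)
Varne: 7  (via Dunly)
Neston: 7  (via Yarm)
Irby: 9  (via Wendle)
Eskin: 10  (via Yarm)
Ravel: 12  (via Neston)
Shortest route: Selby → Dunly → Yarm → Neston → Ravel = 12 km.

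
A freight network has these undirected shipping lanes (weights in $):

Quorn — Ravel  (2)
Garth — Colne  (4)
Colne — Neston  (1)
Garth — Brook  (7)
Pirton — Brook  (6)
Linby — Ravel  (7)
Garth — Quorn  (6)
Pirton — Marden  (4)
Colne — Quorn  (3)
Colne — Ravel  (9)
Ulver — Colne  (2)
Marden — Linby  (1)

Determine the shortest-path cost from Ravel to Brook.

$15

Shortest distances from Ravel:
Ravel: 0
Quorn: 2  (via Ravel)
Colne: 5  (via Quorn)
Neston: 6  (via Colne)
Ulver: 7  (via Colne)
Linby: 7  (via Ravel)
Marden: 8  (via Linby)
Garth: 8  (via Quorn)
Pirton: 12  (via Marden)
Brook: 15  (via Garth)
Shortest route: Ravel → Quorn → Garth → Brook = $15.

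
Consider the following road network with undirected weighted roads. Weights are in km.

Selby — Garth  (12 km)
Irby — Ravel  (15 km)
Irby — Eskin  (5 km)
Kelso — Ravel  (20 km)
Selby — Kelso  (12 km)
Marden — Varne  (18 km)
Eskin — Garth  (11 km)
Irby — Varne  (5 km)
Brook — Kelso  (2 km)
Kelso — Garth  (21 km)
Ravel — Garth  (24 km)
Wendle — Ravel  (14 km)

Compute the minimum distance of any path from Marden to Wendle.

52 km

Shortest distances from Marden:
Marden: 0
Varne: 18  (via Marden)
Irby: 23  (via Varne)
Eskin: 28  (via Irby)
Ravel: 38  (via Irby)
Garth: 39  (via Eskin)
Selby: 51  (via Garth)
Wendle: 52  (via Ravel)
Shortest route: Marden → Varne → Irby → Ravel → Wendle = 52 km.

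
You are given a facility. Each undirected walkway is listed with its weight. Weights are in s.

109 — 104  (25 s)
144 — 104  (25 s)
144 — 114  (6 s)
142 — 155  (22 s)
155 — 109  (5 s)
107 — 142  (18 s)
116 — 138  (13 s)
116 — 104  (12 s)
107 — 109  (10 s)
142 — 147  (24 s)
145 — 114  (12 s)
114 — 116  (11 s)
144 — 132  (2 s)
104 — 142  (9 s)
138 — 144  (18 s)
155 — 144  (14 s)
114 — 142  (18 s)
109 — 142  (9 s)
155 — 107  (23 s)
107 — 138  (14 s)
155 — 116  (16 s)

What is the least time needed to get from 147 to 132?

Compare a few routes:
147 - 142 - 109 - 155 - 144 - 132: 24+9+5+14+2 = 54
147 - 142 - 114 - 144 - 132: 24+18+6+2 = 50
The minimum is 50 s via 147 - 142 - 114 - 144 - 132.

50 s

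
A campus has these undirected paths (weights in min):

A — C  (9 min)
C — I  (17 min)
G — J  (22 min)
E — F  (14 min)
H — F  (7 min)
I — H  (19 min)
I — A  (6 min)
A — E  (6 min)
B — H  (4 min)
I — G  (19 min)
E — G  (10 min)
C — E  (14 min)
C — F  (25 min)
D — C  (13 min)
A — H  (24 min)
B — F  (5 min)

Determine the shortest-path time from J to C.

46 min

Enumerating some paths:
J → G → E → A → C: 22+10+6+9 = 47
J → G → E → C: 22+10+14 = 46
The minimum is 46 min via J → G → E → C.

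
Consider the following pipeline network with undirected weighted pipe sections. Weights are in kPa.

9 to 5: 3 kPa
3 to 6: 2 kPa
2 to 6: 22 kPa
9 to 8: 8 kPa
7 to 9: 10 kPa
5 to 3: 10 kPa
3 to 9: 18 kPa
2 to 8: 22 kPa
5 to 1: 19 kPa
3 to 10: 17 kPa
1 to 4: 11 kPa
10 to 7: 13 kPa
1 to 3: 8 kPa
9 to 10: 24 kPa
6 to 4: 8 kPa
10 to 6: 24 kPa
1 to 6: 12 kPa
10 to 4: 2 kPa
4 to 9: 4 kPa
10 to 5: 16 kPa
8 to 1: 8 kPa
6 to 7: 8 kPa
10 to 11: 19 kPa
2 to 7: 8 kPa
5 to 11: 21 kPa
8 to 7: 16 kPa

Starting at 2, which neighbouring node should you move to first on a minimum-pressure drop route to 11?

Enumerating some paths:
2 - 7 - 10 - 11: 8+13+19 = 40
2 - 7 - 6 - 4 - 10 - 11: 8+8+8+2+19 = 45
2 - 7 - 9 - 4 - 10 - 11: 8+10+4+2+19 = 43
2 - 7 - 9 - 5 - 11: 8+10+3+21 = 42
Cheapest is 2 - 7 - 10 - 11 at 40 kPa.
So from 2 the first move is to 7.

7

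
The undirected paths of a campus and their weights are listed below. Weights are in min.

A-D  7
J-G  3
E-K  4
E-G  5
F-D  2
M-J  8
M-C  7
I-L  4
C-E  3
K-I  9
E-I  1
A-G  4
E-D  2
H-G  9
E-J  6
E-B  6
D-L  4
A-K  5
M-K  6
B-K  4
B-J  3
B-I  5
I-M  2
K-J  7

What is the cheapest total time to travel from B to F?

10 min

Compare a few routes:
B–K–E–D–F: 4+4+2+2 = 12
B–J–G–E–D–F: 3+3+5+2+2 = 15
B–J–E–D–F: 3+6+2+2 = 13
B–E–D–F: 6+2+2 = 10
The minimum is 10 min via B–E–D–F.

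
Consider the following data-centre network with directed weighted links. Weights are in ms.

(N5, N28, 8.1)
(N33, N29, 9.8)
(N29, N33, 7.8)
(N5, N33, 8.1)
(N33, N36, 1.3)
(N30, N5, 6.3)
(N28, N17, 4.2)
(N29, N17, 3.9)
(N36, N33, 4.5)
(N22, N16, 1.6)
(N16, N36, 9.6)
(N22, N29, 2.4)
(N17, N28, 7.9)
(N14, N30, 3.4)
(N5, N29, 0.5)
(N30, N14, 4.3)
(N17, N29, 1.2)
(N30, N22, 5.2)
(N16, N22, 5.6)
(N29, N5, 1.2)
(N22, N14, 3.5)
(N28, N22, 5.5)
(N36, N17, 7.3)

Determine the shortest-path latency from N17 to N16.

Shortest distances from N17:
N17: 0
N29: 1.2  (via N17)
N5: 2.4  (via N29)
N28: 7.9  (via N17)
N33: 9  (via N29)
N36: 10.3  (via N33)
N22: 13.4  (via N28)
N16: 15  (via N22)
Shortest route: N17–N28–N22–N16 = 15 ms.

15 ms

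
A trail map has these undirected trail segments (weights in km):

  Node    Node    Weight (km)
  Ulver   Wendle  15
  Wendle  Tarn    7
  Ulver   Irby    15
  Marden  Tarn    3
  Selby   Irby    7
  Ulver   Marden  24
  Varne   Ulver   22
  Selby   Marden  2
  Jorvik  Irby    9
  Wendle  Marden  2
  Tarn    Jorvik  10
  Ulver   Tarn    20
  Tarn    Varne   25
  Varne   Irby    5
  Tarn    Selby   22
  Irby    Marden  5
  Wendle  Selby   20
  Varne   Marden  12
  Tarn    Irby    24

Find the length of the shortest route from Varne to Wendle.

12 km

Enumerating some paths:
Varne - Irby - Marden - Wendle: 5+5+2 = 12
Varne - Marden - Wendle: 12+2 = 14
Cheapest is Varne - Irby - Marden - Wendle at 12 km.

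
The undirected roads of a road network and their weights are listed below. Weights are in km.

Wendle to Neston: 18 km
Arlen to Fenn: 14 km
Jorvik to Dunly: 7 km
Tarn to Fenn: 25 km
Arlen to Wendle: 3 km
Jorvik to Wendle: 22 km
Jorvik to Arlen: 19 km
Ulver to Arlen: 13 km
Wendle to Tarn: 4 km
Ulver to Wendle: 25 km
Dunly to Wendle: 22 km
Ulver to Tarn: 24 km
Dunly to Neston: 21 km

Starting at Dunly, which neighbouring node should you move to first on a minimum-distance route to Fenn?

Compare a few routes:
Dunly → Jorvik → Arlen → Fenn: 7+19+14 = 40
Dunly → Wendle → Arlen → Fenn: 22+3+14 = 39
Cheapest is Dunly → Wendle → Arlen → Fenn at 39 km.
So from Dunly the first move is to Wendle.

Wendle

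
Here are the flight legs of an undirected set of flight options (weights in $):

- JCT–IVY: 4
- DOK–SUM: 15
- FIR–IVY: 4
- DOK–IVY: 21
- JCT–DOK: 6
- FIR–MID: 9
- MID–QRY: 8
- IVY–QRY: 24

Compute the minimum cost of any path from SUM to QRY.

$46

Candidate routes:
SUM–DOK–JCT–IVY–FIR–MID–QRY: 15+6+4+4+9+8 = 46
SUM–DOK–IVY–FIR–MID–QRY: 15+21+4+9+8 = 57
SUM–DOK–JCT–IVY–QRY: 15+6+4+24 = 49
SUM–DOK–IVY–QRY: 15+21+24 = 60
Cheapest is SUM–DOK–JCT–IVY–FIR–MID–QRY at $46.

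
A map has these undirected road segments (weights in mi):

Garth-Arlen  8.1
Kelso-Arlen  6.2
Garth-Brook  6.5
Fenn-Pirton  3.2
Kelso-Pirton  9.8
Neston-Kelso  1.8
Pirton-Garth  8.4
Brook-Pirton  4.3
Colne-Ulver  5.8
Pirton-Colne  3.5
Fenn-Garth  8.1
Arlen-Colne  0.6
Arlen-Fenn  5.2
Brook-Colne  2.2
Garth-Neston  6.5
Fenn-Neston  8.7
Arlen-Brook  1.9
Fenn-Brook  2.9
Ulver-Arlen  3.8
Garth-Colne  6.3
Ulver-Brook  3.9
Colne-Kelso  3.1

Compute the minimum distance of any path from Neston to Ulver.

9.3 mi

Compare a few routes:
Neston–Kelso–Colne–Ulver: 1.8+3.1+5.8 = 10.7
Neston–Kelso–Colne–Arlen–Ulver: 1.8+3.1+0.6+3.8 = 9.3
Neston–Kelso–Colne–Brook–Ulver: 1.8+3.1+2.2+3.9 = 11
The minimum is 9.3 mi via Neston–Kelso–Colne–Arlen–Ulver.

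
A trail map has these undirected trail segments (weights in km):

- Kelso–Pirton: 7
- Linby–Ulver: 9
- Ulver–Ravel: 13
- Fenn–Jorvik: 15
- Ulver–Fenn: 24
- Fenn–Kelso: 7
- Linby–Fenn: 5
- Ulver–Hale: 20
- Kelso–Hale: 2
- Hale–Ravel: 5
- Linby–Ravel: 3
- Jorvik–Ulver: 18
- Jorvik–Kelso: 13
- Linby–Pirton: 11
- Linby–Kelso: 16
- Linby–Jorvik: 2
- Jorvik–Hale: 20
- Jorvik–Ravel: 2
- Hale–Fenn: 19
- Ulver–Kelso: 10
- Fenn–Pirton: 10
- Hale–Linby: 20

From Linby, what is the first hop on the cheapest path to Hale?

Ravel

Candidate routes:
Linby - Ravel - Hale: 3+5 = 8
Linby - Fenn - Kelso - Hale: 5+7+2 = 14
Linby - Jorvik - Ravel - Hale: 2+2+5 = 9
Cheapest is Linby - Ravel - Hale at 8 km.
So from Linby the first move is to Ravel.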